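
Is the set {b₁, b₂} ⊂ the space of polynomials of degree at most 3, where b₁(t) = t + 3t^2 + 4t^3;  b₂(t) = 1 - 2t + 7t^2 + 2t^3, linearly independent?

Write each element as a coordinate vector in ℝ⁴ using {1, t, …, t^3}.
Row-reduce the matrix whose columns are b₁, b₂.
The reduction yields 2 nonzero rows, so the rank is 2.
Since rank = 2 (the number of vectors), the set is linearly independent.

linearly independent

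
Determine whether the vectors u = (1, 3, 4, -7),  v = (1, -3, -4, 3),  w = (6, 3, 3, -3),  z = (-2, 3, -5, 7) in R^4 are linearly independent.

linearly independent

Form the 4×4 matrix with these as columns; its determinant is -708.
A nonzero determinant means the columns are linearly independent.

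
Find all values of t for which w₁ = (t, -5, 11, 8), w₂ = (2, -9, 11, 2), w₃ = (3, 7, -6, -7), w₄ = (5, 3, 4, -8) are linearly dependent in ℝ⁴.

t = -50/9

The vectors are dependent exactly when the determinant of the matrix with rows w₁, w₂, w₃, w₄ vanishes.
Cofactor expansion gives det = -207*t - 1150.
This vanishes exactly when t = -50/9.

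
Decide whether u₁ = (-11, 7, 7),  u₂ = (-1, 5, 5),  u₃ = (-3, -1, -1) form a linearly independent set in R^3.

The matrix [u₁|u₂|u₃] has determinant 0.
A zero determinant means the columns are linearly dependent.
Indeed u₁ - 2u₂ - 3u₃ = 0.

linearly dependent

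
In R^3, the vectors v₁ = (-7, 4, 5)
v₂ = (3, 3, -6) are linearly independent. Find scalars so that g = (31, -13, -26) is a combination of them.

Set up the augmented matrix [v₁ | v₂ | g] and row-reduce.
The system has the unique solution (c₁, c₂) = (-4, 1).

g = -4v₁ + v₂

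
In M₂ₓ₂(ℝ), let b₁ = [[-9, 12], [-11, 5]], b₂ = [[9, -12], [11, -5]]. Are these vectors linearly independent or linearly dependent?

linearly dependent

Take coordinates with respect to the standard basis {E₁₁, E₁₂, E₂₁, E₂₂}.
Row-reduce the matrix whose columns are b₁, b₂.
The reduction yields 1 nonzero row, so the rank is 1.
Since rank 1 < 2, the set is linearly dependent.
Indeed b₁ + b₂ = 0.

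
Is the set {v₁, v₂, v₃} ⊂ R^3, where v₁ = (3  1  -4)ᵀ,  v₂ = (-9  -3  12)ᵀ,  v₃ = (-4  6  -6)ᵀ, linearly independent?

One vector is a scalar multiple of another, so the set is dependent.

linearly dependent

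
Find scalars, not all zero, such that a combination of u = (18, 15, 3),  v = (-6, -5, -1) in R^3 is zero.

u + 3v = 0

Row-reduce the matrix with u, v as columns; the null space gives the coefficients.
A generator of the null space is (1, 3).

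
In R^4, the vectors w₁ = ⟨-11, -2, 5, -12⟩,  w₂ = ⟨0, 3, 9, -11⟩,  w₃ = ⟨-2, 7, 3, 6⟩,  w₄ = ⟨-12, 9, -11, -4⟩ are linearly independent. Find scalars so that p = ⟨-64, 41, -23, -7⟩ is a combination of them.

p = 2w₁ - w₂ + 3w₃ + 3w₄

Write p = α₁w₁ + … + α₄w₄ and equate components.
The system has the unique solution (α₁, …, α₄) = (2, -1, 3, 3).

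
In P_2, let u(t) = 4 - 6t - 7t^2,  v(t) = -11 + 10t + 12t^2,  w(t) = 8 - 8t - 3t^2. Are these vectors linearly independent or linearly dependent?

linearly independent

Take coordinates with respect to the standard basis {1, t, t^2}.
Form the 3×3 matrix with these as columns; its determinant is -170.
A nonzero determinant means the columns are linearly independent.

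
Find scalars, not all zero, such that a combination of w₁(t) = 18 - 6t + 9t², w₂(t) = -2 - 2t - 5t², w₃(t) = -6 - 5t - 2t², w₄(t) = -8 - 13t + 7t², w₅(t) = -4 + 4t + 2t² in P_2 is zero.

w₁ - 6w₂ + 9w₃ - 3w₄ = 0

Take coordinates with respect to {1, t, t²}.
Solve the homogeneous system with w₁, w₂, w₃, w₄, w₅ as columns by row-reducing the coefficient matrix.
The free variable yields coefficients (1, -6, 9, -3, 0) (any nonzero multiple also works).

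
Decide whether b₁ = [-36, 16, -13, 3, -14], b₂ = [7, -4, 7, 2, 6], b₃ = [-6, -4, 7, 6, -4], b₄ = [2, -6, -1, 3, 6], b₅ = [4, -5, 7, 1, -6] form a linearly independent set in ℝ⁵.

Form the 5×5 matrix with these as columns; its determinant is 0.
A zero determinant means the columns are linearly dependent.

linearly dependent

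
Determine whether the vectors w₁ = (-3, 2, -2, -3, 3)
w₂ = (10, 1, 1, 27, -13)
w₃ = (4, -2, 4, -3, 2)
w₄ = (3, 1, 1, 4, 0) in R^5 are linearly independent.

linearly dependent

Place the vectors as rows of a 4×5 matrix and reduce to echelon form.
The reduction yields 3 nonzero rows, so the rank is 3.
Since rank 3 < 4, the set is linearly dependent.
Indeed 3w₁ + w₂ + 2w₃ - 3w₄ = 0.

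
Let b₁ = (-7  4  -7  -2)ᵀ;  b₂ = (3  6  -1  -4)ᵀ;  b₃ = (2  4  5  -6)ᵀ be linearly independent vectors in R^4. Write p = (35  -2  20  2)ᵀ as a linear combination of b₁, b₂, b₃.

Set up the augmented matrix [b₁ | b₂ | b₃ | p] and row-reduce.
The system has the unique solution (α₁, α₂, α₃) = (-4, 3, -1).

p = -4b₁ + 3b₂ - b₃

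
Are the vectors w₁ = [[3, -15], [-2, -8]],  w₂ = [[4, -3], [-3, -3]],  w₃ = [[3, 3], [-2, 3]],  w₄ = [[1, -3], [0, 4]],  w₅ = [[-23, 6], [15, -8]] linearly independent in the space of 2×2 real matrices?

linearly dependent

Write each element as a coordinate vector in ℝ⁴ using {E₁₁, E₁₂, E₂₁, E₂₂}.
There are 5 vectors in a 4-dimensional space, so they cannot be linearly independent.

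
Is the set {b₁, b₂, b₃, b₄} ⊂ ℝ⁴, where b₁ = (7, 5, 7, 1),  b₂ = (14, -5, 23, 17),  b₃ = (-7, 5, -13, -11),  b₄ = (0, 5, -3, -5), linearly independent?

Form the 4×4 matrix with these as columns; its determinant is 0.
A zero determinant means the columns are linearly dependent.
Indeed b₁ - 2b₂ - 3b₃ = 0.

linearly dependent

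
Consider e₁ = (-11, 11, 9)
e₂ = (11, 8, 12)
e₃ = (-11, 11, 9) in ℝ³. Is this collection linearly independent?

linearly dependent

Row-reduce the matrix whose columns are e₁, e₂, e₃.
The reduction yields 2 nonzero rows, so the rank is 2.
Since rank 2 < 3, the set is linearly dependent.
Indeed e₁ - e₃ = 0.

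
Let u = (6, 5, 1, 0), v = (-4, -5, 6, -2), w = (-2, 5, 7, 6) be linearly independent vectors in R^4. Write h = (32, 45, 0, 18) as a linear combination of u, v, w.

h = 4u - 3v + 2w

Set up the augmented matrix [u | v | w | h] and row-reduce.
Back-substitution yields (a₁, a₂, a₃) = (4, -3, 2).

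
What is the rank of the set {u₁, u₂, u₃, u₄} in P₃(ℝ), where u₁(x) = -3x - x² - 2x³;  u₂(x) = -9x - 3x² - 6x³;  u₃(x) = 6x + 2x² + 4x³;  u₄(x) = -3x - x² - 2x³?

rank 1

Use coordinates relative to {1, x, …, x³}.
Apply Gaussian elimination to the matrix whose rows are u₁, u₂, u₃, u₄.
Exactly 1 pivot survives; hence the rank is 1.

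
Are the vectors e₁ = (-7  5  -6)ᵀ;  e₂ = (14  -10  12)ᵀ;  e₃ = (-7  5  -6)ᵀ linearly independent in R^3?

linearly dependent

Form the 3×3 matrix with these as columns; its determinant is 0.
A zero determinant means the columns are linearly dependent.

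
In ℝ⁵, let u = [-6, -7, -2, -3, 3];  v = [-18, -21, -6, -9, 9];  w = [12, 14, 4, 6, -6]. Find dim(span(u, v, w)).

dim = 1

Row-reduce the 3×5 matrix with these as rows.
Reduction leaves 1 leading entry, giving rank 1.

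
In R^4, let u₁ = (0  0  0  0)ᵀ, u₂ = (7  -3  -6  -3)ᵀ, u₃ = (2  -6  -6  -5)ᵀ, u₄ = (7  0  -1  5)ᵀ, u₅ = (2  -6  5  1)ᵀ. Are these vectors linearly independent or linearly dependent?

There are 5 vectors in a 4-dimensional space, so they cannot be linearly independent.

linearly dependent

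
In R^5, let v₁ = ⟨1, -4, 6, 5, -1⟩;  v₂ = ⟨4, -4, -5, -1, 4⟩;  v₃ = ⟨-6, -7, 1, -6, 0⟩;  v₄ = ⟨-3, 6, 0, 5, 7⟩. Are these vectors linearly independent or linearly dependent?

linearly independent

Row-reduce the matrix whose columns are v₁, v₂, v₃, v₄.
The reduction yields 4 nonzero rows, so the rank is 4.
Since rank = 4 (the number of vectors), the set is linearly independent.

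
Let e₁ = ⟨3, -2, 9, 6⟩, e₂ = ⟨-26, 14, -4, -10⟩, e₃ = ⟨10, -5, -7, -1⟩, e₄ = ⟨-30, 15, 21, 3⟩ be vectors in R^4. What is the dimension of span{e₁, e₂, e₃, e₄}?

dim = 2

Put the 4×4 matrix [e₁|e₂|e₃|e₄] into echelon form.
Reduction leaves 2 leading entries, giving rank 2.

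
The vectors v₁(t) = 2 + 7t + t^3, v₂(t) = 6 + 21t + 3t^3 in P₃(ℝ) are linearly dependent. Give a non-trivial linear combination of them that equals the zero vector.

Pass to coordinate vectors relative to the basis {1, t, …, t^3}.
Solve the homogeneous system with v₁, v₂ as columns by row-reducing the coefficient matrix.
A generator of the null space is (3, -1).

3v₁ - v₂ = 0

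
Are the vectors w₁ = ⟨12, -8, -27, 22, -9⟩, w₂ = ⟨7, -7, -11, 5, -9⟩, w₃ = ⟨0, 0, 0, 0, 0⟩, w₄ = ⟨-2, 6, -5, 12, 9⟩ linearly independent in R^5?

linearly dependent

One of the vectors is the zero vector, so the set is linearly dependent.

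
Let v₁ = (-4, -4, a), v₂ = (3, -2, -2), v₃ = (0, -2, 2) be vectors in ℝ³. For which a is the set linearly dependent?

a = 28/3

The vectors are dependent exactly when the determinant of the matrix with rows v₁, v₂, v₃ vanishes.
Expanding, det = 56 - 6*a.
This vanishes exactly when a = 28/3.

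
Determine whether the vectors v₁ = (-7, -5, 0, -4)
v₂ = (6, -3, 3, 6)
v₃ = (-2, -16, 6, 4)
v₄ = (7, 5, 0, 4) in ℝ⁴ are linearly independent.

linearly dependent

Place the vectors as rows of a 4×4 matrix and reduce to echelon form.
The reduction yields 2 nonzero rows, so the rank is 2.
Since rank 2 < 4, the set is linearly dependent.
Indeed 2v₁ + 2v₂ - v₃ = 0.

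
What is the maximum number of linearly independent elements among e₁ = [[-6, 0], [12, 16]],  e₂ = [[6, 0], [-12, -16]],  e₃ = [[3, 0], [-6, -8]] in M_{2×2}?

Represent each element by its coordinate vector in ℝ⁴.
Row-reduce the 3×4 matrix with these as rows.
Reduction leaves 1 leading entry, giving rank 1.

1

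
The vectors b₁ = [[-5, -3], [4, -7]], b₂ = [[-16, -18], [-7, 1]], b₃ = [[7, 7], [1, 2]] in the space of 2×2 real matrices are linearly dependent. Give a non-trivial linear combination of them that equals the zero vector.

b₁ + b₂ + 3b₃ = 0

Take coordinates with respect to {E₁₁, E₁₂, E₂₁, E₂₂}.
Set up α₁b₁ + … + α₃b₃ = 0 and solve the homogeneous system.
The free variable yields coefficients (1, 1, 3) (any nonzero multiple also works).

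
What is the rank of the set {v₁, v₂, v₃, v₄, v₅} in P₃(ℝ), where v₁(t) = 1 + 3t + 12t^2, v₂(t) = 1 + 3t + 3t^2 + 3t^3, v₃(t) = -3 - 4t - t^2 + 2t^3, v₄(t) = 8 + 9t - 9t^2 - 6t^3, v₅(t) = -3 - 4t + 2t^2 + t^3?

rank 3

Use coordinates relative to {1, t, …, t^3}.
Form the matrix with v₁, v₂, v₃, v₄, v₅ as columns and reduce.
Exactly 3 pivots survive; hence the rank is 3.
(With 5 elements in a 4-dimensional space the rank is at most 4.)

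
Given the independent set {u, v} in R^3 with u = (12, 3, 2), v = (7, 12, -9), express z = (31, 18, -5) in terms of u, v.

z = 2u + v

Set up the augmented matrix [u | v | z] and row-reduce.
Row-reducing the augmented matrix gives the unique coefficients (a₁, a₂) = (2, 1).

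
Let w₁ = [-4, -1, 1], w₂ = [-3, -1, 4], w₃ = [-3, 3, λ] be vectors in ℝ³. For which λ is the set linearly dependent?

λ = -48

The vectors are dependent exactly when the determinant of the matrix with rows w₁, w₂, w₃ vanishes.
Expanding, det = λ + 48.
Solving λ + 48 = 0 yields λ = -48.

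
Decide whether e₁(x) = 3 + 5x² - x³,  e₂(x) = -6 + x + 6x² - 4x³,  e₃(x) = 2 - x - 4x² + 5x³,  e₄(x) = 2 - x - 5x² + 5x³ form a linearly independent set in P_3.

linearly independent

Take coordinates with respect to the standard basis {1, x, …, x³}.
Place the vectors as rows of a 4×4 matrix and reduce to echelon form.
The reduction yields 4 nonzero rows, so the rank is 4.
Since rank = 4 (the number of vectors), the set is linearly independent.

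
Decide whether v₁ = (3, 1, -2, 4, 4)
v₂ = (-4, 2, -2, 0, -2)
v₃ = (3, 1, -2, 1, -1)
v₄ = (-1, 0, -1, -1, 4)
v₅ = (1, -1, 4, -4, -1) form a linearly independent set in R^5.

Form the 5×5 matrix with these as columns; its determinant is -604.
A nonzero determinant means the columns are linearly independent.

linearly independent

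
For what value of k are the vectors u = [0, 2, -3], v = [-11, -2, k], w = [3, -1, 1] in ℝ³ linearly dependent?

The vectors are dependent exactly when the determinant of the matrix with rows u, v, w vanishes.
Cofactor expansion gives det = 6*k - 29.
Solving 6*k - 29 = 0 yields k = 29/6.

k = 29/6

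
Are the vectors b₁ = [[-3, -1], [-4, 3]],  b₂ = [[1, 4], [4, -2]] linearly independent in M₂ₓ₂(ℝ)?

Write each element as a coordinate vector in ℝ⁴ using {E₁₁, E₁₂, E₂₁, E₂₂}.
Row-reduce the matrix whose columns are b₁, b₂.
The reduction yields 2 nonzero rows, so the rank is 2.
Since rank = 2 (the number of vectors), the set is linearly independent.

linearly independent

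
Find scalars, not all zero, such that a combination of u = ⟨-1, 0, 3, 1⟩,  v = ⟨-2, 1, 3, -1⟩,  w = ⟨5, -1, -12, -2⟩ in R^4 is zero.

3u + v + w = 0

Set up α₁u + … + α₃w = 0 and solve the homogeneous system.
The free variable yields coefficients (3, 1, 1) (any nonzero multiple also works).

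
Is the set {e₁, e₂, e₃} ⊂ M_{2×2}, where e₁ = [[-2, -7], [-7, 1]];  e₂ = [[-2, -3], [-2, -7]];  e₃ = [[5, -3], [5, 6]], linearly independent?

Take coordinates with respect to the standard basis {E₁₁, E₁₂, E₂₁, E₂₂}.
Row-reduce the matrix whose columns are e₁, e₂, e₃.
The reduction yields 3 nonzero rows, so the rank is 3.
Since rank = 3 (the number of vectors), the set is linearly independent.

linearly independent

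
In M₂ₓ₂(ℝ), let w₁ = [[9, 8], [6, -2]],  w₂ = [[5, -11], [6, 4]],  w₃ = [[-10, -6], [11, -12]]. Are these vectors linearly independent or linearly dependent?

Take coordinates with respect to the standard basis {E₁₁, E₁₂, E₂₁, E₂₂}.
Row-reduce the matrix whose columns are w₁, w₂, w₃.
The reduction yields 3 nonzero rows, so the rank is 3.
Since rank = 3 (the number of vectors), the set is linearly independent.

linearly independent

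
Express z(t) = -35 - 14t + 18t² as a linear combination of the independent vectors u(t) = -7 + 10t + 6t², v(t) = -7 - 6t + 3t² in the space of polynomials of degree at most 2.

z = u + 4v

Identify each element with its coordinate vector in ℝ³ via {1, t, t²}.
Solve the system with u, v as columns and z as the right-hand side.
Back-substitution yields (a₁, a₂) = (1, 4).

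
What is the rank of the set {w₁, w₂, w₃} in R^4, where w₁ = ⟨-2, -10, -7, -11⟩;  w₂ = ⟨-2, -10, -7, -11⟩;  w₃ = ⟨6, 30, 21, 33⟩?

1

Form the matrix with w₁, w₂, w₃ as columns and reduce.
The echelon form has 1 nonzero row, so the rank is 1.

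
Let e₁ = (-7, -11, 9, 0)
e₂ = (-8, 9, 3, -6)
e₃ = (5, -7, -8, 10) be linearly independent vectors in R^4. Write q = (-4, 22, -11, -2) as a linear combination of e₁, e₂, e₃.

Write q = c₁e₁ + … + c₃e₃ and equate components.
Back-substitution yields (c₁, c₂, c₃) = (-1, 2, 1).

q = -e₁ + 2e₂ + e₃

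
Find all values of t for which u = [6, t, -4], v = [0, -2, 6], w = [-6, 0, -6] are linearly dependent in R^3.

The set is linearly dependent precisely when det[u; v; w] = 0.
Expanding, det = 120 - 36*t.
Solving 120 - 36*t = 0 yields t = 10/3.

t = 10/3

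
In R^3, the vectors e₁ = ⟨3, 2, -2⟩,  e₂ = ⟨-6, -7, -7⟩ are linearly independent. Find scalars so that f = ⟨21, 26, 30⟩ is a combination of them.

f = -e₁ - 4e₂

Since e₁, e₂ are independent, the coefficients expressing f are uniquely determined by a linear system.
Back-substitution yields (α₁, α₂) = (-1, -4).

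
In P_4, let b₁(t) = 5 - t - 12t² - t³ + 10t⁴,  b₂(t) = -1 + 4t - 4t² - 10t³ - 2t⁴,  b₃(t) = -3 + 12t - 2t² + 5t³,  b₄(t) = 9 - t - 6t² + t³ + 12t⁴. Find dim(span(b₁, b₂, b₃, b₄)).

Represent each element by its coordinate vector in ℝ⁵.
Row-reduce the 4×5 matrix with these as rows.
The echelon form has 4 nonzero rows, so the rank is 4.

4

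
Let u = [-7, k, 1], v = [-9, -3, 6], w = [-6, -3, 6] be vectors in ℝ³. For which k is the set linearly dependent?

k = -1/2

The vectors are dependent exactly when the determinant of the matrix with rows u, v, w vanishes.
Cofactor expansion gives det = 18*k + 9.
Solving 18*k + 9 = 0 yields k = -1/2.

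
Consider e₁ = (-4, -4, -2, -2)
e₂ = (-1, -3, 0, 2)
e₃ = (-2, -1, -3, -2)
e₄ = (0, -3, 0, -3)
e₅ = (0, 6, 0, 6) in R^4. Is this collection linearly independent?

There are 5 vectors in a 4-dimensional space, so they cannot be linearly independent.

linearly dependent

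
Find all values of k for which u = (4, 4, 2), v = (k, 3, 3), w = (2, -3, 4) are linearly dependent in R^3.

k = 48/11

Place the vectors as rows of a 3×3 matrix; dependence ⇔ determinant zero.
Cofactor expansion gives det = 96 - 22*k.
Setting this to zero gives k = 48/11.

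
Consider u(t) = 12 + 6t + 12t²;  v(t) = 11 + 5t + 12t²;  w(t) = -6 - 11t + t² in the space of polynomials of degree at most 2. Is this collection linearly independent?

Write each element as a coordinate vector in ℝ³ using {1, t, t²}.
The matrix [u|v|w] has determinant 54.
A nonzero determinant means the columns are linearly independent.

linearly independent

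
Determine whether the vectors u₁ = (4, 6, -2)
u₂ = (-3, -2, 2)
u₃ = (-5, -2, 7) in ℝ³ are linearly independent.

Place the vectors as rows of a 3×3 matrix and reduce to echelon form.
The reduction yields 3 nonzero rows, so the rank is 3.
Since rank = 3 (the number of vectors), the set is linearly independent.

linearly independent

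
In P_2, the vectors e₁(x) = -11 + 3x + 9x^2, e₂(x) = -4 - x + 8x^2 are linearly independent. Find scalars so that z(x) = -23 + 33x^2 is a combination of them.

z = e₁ + 3e₂

Take coordinate vectors relative to {1, x, x^2}.
Since e₁, e₂ are independent, the coefficients expressing z are uniquely determined by a linear system.
The system has the unique solution (a₁, a₂) = (1, 3).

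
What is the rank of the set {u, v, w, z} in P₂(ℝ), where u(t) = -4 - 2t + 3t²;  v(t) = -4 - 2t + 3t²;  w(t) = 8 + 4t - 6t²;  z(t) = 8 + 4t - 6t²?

Represent each element by its coordinate vector in ℝ³.
Form the matrix with u, v, w, z as columns and reduce.
Reduction leaves 1 leading entry, giving rank 1.
(With 4 elements in a 3-dimensional space the rank is at most 3.)

1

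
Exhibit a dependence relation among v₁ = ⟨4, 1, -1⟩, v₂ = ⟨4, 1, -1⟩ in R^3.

v₁ - v₂ = 0

Set up α₁v₁ + α₂v₂ = 0 and solve the homogeneous system.
A generator of the null space is (1, -1).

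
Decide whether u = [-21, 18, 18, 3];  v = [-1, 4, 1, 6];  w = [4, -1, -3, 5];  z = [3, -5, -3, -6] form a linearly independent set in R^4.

The matrix [u|v|w|z] has determinant 0.
A zero determinant means the columns are linearly dependent.
Indeed u + 3w + 3z = 0.

linearly dependent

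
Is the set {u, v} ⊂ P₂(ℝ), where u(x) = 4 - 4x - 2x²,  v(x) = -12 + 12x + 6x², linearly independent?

linearly dependent

Take coordinates with respect to the standard basis {1, x, x²}.
Place the vectors as rows of a 2×3 matrix and reduce to echelon form.
The reduction yields 1 nonzero row, so the rank is 1.
Since rank 1 < 2, the set is linearly dependent.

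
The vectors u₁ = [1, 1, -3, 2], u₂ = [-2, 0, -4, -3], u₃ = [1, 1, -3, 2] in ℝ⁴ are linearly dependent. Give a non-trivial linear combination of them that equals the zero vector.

u₁ - u₃ = 0

Set up α₁u₁ + … + α₃u₃ = 0 and solve the homogeneous system.
One solution (up to scaling) is (1, 0, -1).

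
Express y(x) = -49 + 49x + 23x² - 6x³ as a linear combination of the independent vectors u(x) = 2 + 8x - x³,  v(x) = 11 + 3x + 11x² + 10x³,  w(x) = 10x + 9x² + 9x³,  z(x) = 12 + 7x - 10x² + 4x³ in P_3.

Identify each element with its coordinate vector in ℝ⁴ via {1, x, …, x³}.
Set up the augmented matrix [u | v | w | z | y] and row-reduce.
The system has the unique solution (c₁, …, c₄) = (4, -3, 4, -2).

y = 4u - 3v + 4w - 2z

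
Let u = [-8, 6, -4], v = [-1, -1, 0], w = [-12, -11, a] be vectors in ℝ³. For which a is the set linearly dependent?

a = -2/7

The set is linearly dependent precisely when det[u; v; w] = 0.
The determinant works out to 14*a + 4.
This vanishes exactly when a = -2/7.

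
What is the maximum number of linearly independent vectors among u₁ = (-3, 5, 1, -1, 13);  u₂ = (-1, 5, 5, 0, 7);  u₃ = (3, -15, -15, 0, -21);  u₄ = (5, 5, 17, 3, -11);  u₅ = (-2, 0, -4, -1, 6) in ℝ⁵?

2

Apply Gaussian elimination to the matrix whose rows are u₁, u₂, u₃, u₄, u₅.
Exactly 2 pivots survive; hence the rank is 2.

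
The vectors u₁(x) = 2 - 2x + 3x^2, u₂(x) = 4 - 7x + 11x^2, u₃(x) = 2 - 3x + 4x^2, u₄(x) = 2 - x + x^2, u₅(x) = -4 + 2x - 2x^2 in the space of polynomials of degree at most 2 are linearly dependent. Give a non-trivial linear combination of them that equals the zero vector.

Take coordinates with respect to {1, x, x^2}.
Set up α₁u₁ + … + α₅u₅ = 0 and solve the homogeneous system.
A generator of the null space is (3, -1, 1, -2, 0).

3u₁ - u₂ + u₃ - 2u₄ = 0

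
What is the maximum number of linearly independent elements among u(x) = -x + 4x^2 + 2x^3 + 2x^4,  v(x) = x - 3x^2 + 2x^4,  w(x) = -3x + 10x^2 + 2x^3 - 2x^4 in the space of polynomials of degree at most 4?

2

Use coordinates relative to {1, x, …, x^4}.
Form the matrix with u, v, w as columns and reduce.
There are 2 pivot columns, so rank = 2.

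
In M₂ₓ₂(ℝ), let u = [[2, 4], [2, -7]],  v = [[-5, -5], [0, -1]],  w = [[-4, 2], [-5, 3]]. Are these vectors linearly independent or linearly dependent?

Take coordinates with respect to the standard basis {E₁₁, E₁₂, E₂₁, E₂₂}.
Place the vectors as rows of a 3×4 matrix and reduce to echelon form.
The reduction yields 3 nonzero rows, so the rank is 3.
Since rank = 3 (the number of vectors), the set is linearly independent.

linearly independent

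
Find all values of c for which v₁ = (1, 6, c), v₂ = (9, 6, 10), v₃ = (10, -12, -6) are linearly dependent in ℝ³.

c = 6

The vectors are dependent exactly when the determinant of the matrix with rows v₁, v₂, v₃ vanishes.
The determinant works out to 1008 - 168*c.
Setting this to zero gives c = 6.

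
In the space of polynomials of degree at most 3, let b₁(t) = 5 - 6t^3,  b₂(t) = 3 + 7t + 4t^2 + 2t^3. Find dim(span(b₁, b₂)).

Use coordinates relative to {1, t, …, t^3}.
Row-reduce the 2×4 matrix with these as rows.
Reduction leaves 2 leading entries, giving rank 2.

2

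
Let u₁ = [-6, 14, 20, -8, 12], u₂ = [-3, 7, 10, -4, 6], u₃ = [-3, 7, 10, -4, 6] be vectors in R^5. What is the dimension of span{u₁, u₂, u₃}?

dim = 1

Row-reduce the 3×5 matrix with these as rows.
Reduction leaves 1 leading entry, giving rank 1.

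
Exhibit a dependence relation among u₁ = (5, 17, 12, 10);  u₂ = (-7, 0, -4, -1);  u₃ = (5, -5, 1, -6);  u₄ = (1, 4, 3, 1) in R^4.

Set up α₁u₁ + … + α₄u₄ = 0 and solve the homogeneous system.
The free variable yields coefficients (1, 1, 1, -3) (any nonzero multiple also works).

u₁ + u₂ + u₃ - 3u₄ = 0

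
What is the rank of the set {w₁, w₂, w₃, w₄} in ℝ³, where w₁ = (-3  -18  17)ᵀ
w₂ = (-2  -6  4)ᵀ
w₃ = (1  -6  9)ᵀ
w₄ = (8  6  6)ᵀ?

2

Put the 3×4 matrix [w₁|w₂|w₃|w₄] into echelon form.
Reduction leaves 2 leading entries, giving rank 2.
(With 4 elements in a 3-dimensional space the rank is at most 3.)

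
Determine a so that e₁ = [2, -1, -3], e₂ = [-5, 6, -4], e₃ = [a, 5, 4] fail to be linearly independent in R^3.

a = -13/2

The set is linearly dependent precisely when det[e₁; e₂; e₃] = 0.
The determinant works out to 22*a + 143.
This vanishes exactly when a = -13/2.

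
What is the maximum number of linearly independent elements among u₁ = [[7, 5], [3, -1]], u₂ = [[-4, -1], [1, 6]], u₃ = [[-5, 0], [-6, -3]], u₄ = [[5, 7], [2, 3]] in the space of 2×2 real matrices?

Pass to coordinate vectors with respect to the basis {E₁₁, E₁₂, E₂₁, E₂₂}.
Apply Gaussian elimination to the matrix whose rows are u₁, u₂, u₃, u₄.
The echelon form has 4 nonzero rows, so the rank is 4.

4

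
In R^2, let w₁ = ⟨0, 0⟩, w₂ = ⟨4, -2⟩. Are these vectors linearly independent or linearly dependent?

One of the vectors is the zero vector, so the set is linearly dependent.

linearly dependent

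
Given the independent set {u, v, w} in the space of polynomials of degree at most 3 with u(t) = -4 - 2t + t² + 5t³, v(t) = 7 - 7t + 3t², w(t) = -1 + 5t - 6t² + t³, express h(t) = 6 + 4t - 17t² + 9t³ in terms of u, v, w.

Work in coordinates with respect to the standard basis {1, t, …, t³}.
Solve the system with u, v, w as columns and h as the right-hand side.
The system has the unique solution (c₁, c₂, c₃) = (1, 2, 4).

h = u + 2v + 4w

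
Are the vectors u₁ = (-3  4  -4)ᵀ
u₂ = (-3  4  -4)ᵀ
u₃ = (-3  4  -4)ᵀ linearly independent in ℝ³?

linearly dependent

Two of the vectors are equal, giving an immediate dependence.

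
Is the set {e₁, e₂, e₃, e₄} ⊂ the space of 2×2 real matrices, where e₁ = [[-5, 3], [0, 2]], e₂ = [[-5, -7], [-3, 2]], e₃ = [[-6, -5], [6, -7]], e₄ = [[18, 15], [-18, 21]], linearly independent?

Take coordinates with respect to the standard basis {E₁₁, E₁₂, E₂₁, E₂₂}.
One vector is a scalar multiple of another, so the set is dependent.

linearly dependent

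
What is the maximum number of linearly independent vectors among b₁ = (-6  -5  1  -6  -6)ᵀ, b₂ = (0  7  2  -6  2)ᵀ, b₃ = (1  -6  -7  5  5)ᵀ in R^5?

Apply Gaussian elimination to the matrix whose rows are b₁, b₂, b₃.
There are 3 pivot columns, so rank = 3.

3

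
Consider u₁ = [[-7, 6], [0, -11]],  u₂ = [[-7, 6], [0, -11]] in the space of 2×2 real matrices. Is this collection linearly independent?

linearly dependent

Write each element as a coordinate vector in ℝ⁴ using {E₁₁, E₁₂, E₂₁, E₂₂}.
Row-reduce the matrix whose columns are u₁, u₂.
The reduction yields 1 nonzero row, so the rank is 1.
Since rank 1 < 2, the set is linearly dependent.
Indeed u₁ - u₂ = 0.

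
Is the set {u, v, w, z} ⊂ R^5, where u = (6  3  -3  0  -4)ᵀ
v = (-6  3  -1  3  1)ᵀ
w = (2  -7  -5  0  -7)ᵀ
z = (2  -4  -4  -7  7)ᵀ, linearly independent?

linearly independent

Place the vectors as rows of a 4×5 matrix and reduce to echelon form.
The reduction yields 4 nonzero rows, so the rank is 4.
Since rank = 4 (the number of vectors), the set is linearly independent.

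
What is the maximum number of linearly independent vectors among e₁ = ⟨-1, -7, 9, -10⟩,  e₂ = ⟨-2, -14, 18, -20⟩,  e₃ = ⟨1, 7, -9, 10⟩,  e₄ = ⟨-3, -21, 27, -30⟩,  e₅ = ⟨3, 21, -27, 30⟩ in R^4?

1

Apply Gaussian elimination to the matrix whose rows are e₁, e₂, e₃, e₄, e₅.
Reduction leaves 1 leading entry, giving rank 1.
(With 5 elements in a 4-dimensional space the rank is at most 4.)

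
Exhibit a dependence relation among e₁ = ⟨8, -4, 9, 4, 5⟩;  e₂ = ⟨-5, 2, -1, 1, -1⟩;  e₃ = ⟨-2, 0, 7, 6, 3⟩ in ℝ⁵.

e₁ + 2e₂ - e₃ = 0

Solve the homogeneous system with e₁, e₂, e₃ as columns by row-reducing the coefficient matrix.
The free variable yields coefficients (1, 2, -1) (any nonzero multiple also works).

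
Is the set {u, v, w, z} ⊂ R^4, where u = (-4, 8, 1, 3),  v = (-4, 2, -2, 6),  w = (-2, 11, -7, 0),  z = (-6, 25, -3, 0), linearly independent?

linearly dependent

The matrix [u|v|w|z] has determinant 0.
A zero determinant means the columns are linearly dependent.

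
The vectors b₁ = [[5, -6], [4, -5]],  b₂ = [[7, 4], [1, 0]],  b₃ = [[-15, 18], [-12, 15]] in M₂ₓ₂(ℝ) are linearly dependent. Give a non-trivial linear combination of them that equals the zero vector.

Write each element as a vector in ℝ⁴ using {E₁₁, E₁₂, E₂₁, E₂₂}.
Set up α₁b₁ + … + α₃b₃ = 0 and solve the homogeneous system.
One solution (up to scaling) is (3, 0, 1).

3b₁ + b₃ = 0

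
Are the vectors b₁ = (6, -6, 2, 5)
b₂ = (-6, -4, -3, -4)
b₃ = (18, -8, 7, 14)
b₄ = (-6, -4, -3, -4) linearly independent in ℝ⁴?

Two of the vectors are equal, giving an immediate dependence.

linearly dependent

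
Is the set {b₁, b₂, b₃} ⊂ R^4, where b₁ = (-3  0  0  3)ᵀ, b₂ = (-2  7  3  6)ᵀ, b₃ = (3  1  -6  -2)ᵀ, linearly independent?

Place the vectors as rows of a 3×4 matrix and reduce to echelon form.
The reduction yields 3 nonzero rows, so the rank is 3.
Since rank = 3 (the number of vectors), the set is linearly independent.

linearly independent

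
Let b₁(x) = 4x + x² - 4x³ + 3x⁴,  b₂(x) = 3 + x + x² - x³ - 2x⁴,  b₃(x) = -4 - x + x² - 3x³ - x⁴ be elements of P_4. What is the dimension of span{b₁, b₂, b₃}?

Pass to coordinate vectors with respect to the basis {1, x, …, x⁴}.
Apply Gaussian elimination to the matrix whose rows are b₁, b₂, b₃.
There are 3 pivot columns, so rank = 3.

3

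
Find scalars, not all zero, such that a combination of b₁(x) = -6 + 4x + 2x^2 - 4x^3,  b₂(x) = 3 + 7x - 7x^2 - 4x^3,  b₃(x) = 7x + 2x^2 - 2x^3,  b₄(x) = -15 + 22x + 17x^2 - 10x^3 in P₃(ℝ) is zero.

Pass to coordinate vectors relative to the basis {1, x, …, x^3}.
Solve the homogeneous system with b₁, b₂, b₃, b₄ as columns by row-reducing the coefficient matrix.
A generator of the null space is (2, -1, 3, -1).

2b₁ - b₂ + 3b₃ - b₄ = 0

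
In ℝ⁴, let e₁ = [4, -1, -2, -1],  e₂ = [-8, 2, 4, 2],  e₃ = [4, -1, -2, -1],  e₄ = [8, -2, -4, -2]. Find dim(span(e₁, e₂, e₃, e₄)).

dim = 1

Form the matrix with e₁, e₂, e₃, e₄ as columns and reduce.
Exactly 1 pivot survives; hence the rank is 1.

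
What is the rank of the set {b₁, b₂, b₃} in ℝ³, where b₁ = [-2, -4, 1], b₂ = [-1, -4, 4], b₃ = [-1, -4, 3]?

3

Apply Gaussian elimination to the matrix whose rows are b₁, b₂, b₃.
Reduction leaves 3 leading entries, giving rank 3.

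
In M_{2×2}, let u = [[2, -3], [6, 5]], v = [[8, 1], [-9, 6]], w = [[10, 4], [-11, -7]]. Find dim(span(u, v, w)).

3

Pass to coordinate vectors with respect to the basis {E₁₁, E₁₂, E₂₁, E₂₂}.
Apply Gaussian elimination to the matrix whose rows are u, v, w.
Reduction leaves 3 leading entries, giving rank 3.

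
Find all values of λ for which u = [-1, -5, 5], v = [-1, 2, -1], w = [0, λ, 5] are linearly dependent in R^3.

The set is linearly dependent precisely when det[u; v; w] = 0.
Cofactor expansion gives det = -6*λ - 35.
Setting this to zero gives λ = -35/6.

λ = -35/6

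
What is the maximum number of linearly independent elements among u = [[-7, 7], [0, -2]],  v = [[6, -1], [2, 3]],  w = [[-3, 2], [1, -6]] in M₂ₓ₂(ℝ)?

3

Pass to coordinate vectors with respect to the basis {E₁₁, E₁₂, E₂₁, E₂₂}.
Apply Gaussian elimination to the matrix whose rows are u, v, w.
Exactly 3 pivots survive; hence the rank is 3.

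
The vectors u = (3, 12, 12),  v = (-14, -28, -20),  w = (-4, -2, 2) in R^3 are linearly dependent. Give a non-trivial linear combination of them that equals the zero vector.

2u + v - 2w = 0

Write the vectors as columns of a matrix and find a nonzero vector in its null space.
One solution (up to scaling) is (2, 1, -2).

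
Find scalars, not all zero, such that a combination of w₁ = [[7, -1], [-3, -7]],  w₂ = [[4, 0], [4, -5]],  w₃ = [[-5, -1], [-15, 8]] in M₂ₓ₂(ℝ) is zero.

w₁ - 3w₂ - w₃ = 0

Pass to coordinate vectors relative to the basis {E₁₁, E₁₂, E₂₁, E₂₂}.
Set up α₁w₁ + … + α₃w₃ = 0 and solve the homogeneous system.
One solution (up to scaling) is (1, -3, -1).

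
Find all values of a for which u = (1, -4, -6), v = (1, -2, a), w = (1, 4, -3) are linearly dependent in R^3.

Place the vectors as rows of a 3×3 matrix; dependence ⇔ determinant zero.
The determinant works out to -8*a - 42.
Solving -8*a - 42 = 0 yields a = -21/4.

a = -21/4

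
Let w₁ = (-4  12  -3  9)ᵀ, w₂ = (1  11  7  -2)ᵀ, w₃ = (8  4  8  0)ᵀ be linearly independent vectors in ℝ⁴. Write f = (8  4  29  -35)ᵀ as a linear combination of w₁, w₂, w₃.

Write f = α₁w₁ + … + α₃w₃ and equate components.
Row-reducing the augmented matrix gives the unique coefficients (α₁, α₂, α₃) = (-3, 4, -1).

f = -3w₁ + 4w₂ - w₃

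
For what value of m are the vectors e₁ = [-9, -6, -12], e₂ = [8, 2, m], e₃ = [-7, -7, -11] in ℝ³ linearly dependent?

The set is linearly dependent precisely when det[e₁; e₂; e₃] = 0.
Expanding, det = 174 - 21*m.
This vanishes exactly when m = 58/7.

m = 58/7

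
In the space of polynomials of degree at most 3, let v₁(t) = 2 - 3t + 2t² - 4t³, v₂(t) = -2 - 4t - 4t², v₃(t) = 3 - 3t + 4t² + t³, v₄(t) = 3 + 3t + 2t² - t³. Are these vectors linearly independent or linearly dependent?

linearly independent

Write each element as a coordinate vector in ℝ⁴ using {1, t, …, t³}.
Row-reduce the matrix whose columns are v₁, v₂, v₃, v₄.
The reduction yields 4 nonzero rows, so the rank is 4.
Since rank = 4 (the number of vectors), the set is linearly independent.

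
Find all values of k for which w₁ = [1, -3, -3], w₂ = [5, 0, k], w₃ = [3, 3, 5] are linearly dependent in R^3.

k = 5/2

The set is linearly dependent precisely when det[w₁; w₂; w₃] = 0.
Cofactor expansion gives det = 30 - 12*k.
Setting this to zero gives k = 5/2.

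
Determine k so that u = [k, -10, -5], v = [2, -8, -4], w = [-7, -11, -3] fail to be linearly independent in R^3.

k = 5/2

The set is linearly dependent precisely when det[u; v; w] = 0.
Expanding, det = 50 - 20*k.
This vanishes exactly when k = 5/2.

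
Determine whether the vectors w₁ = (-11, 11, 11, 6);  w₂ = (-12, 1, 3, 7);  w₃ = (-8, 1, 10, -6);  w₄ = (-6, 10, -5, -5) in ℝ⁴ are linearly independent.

linearly independent

Form the 4×4 matrix with these as columns; its determinant is -25978.
A nonzero determinant means the columns are linearly independent.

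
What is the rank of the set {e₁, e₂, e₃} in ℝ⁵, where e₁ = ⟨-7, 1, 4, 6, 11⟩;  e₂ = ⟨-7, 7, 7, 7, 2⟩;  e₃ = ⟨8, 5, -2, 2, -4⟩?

rank 3

Form the matrix with e₁, e₂, e₃ as columns and reduce.
There are 3 pivot columns, so rank = 3.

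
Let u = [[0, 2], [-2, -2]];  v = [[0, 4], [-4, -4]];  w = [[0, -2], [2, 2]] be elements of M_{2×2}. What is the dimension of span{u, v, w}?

Pass to coordinate vectors with respect to the basis {E₁₁, E₁₂, E₂₁, E₂₂}.
Apply Gaussian elimination to the matrix whose rows are u, v, w.
There is 1 pivot column, so rank = 1.

1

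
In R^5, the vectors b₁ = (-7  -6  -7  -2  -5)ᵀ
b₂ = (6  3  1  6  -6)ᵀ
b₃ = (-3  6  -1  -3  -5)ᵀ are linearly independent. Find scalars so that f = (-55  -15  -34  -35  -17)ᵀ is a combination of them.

Write f = α₁b₁ + … + α₃b₃ and equate components.
Row-reducing the augmented matrix gives the unique coefficients (α₁, α₂, α₃) = (4, -3, 3).

f = 4b₁ - 3b₂ + 3b₃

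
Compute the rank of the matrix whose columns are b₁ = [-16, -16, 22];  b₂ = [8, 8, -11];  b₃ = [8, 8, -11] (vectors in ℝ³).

rank 1

Row-reduce the 3×3 matrix with these as rows.
The echelon form has 1 nonzero row, so the rank is 1.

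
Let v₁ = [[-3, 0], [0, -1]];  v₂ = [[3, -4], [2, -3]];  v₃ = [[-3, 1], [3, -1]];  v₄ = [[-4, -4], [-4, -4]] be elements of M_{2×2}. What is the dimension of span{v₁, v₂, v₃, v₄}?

Pass to coordinate vectors with respect to the basis {E₁₁, E₁₂, E₂₁, E₂₂}.
Put the 4×4 matrix [v₁|v₂|v₃|v₄] into echelon form.
The echelon form has 4 nonzero rows, so the rank is 4.

4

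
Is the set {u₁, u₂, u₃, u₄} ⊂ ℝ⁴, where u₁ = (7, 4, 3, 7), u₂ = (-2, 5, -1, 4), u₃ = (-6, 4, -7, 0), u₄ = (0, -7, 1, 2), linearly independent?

linearly independent

Row-reduce the matrix whose columns are u₁, u₂, u₃, u₄.
The reduction yields 4 nonzero rows, so the rank is 4.
Since rank = 4 (the number of vectors), the set is linearly independent.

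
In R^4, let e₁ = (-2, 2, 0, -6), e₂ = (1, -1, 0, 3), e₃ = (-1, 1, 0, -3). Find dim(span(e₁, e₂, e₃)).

Put the 4×3 matrix [e₁|e₂|e₃] into echelon form.
Exactly 1 pivot survives; hence the rank is 1.

dim = 1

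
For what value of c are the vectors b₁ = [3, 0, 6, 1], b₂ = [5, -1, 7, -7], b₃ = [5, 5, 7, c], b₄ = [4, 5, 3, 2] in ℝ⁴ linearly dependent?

The vectors are dependent exactly when the determinant of the matrix with rows b₁, b₂, b₃, b₄ vanishes.
Cofactor expansion gives det = 396 - 60*c.
Setting this to zero gives c = 33/5.

c = 33/5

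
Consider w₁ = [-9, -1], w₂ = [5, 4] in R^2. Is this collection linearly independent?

linearly independent

Form the 2×2 matrix with these as columns; its determinant is -31.
A nonzero determinant means the columns are linearly independent.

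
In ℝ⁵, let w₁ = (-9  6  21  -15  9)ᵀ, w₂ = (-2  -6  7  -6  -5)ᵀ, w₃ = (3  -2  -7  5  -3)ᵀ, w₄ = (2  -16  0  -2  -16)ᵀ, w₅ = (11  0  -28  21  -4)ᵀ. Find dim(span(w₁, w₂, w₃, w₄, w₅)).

Row-reduce the 5×5 matrix with these as rows.
There are 2 pivot columns, so rank = 2.

2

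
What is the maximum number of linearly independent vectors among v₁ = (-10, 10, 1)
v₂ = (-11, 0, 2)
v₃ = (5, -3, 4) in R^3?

3

Form the matrix with v₁, v₂, v₃ as columns and reduce.
Reduction leaves 3 leading entries, giving rank 3.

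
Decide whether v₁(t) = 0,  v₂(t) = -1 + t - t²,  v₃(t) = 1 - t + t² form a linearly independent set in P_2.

Take coordinates with respect to the standard basis {1, t, t²}.
One of the vectors is the zero vector, so the set is linearly dependent.

linearly dependent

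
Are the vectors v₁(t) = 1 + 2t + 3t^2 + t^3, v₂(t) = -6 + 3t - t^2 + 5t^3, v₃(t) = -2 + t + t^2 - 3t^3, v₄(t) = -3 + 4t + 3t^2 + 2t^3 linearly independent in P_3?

Write each element as a coordinate vector in ℝ⁴ using {1, t, …, t^3}.
Place the vectors as rows of a 4×4 matrix and reduce to echelon form.
The reduction yields 3 nonzero rows, so the rank is 3.
Since rank 3 < 4, the set is linearly dependent.
Indeed 2v₁ + v₂ + v₃ - 2v₄ = 0.

linearly dependent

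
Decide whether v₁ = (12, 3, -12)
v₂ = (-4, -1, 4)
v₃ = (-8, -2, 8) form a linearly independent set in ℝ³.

linearly dependent

Form the 3×3 matrix with these as columns; its determinant is 0.
A zero determinant means the columns are linearly dependent.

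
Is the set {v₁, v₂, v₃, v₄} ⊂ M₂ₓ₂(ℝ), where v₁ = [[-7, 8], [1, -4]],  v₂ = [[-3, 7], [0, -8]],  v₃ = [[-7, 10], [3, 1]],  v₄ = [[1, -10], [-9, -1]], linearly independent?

linearly independent

Take coordinates with respect to the standard basis {E₁₁, E₁₂, E₂₁, E₂₂}.
Form the 4×4 matrix with these as columns; its determinant is -1152.
A nonzero determinant means the columns are linearly independent.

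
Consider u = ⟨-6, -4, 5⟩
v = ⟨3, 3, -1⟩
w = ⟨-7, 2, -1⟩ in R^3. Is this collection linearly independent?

linearly independent

Form the 3×3 matrix with these as columns; its determinant is 101.
A nonzero determinant means the columns are linearly independent.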